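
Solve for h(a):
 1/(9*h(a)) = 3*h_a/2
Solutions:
 h(a) = -sqrt(C1 + 12*a)/9
 h(a) = sqrt(C1 + 12*a)/9


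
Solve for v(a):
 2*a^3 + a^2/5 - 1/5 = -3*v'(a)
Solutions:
 v(a) = C1 - a^4/6 - a^3/45 + a/15


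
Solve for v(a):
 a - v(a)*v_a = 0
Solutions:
 v(a) = -sqrt(C1 + a^2)
 v(a) = sqrt(C1 + a^2)


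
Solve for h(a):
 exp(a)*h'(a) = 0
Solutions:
 h(a) = C1


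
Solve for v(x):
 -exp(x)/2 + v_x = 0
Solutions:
 v(x) = C1 + exp(x)/2


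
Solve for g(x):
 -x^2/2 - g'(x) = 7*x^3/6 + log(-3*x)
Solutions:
 g(x) = C1 - 7*x^4/24 - x^3/6 - x*log(-x) + x*(1 - log(3))


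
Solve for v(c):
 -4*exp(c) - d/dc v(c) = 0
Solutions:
 v(c) = C1 - 4*exp(c)


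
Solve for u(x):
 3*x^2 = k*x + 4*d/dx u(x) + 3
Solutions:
 u(x) = C1 - k*x^2/8 + x^3/4 - 3*x/4


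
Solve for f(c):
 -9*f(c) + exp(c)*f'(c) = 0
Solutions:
 f(c) = C1*exp(-9*exp(-c))


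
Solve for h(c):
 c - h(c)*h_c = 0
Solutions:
 h(c) = -sqrt(C1 + c^2)
 h(c) = sqrt(C1 + c^2)


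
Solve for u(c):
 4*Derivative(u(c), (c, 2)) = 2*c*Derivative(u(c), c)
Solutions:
 u(c) = C1 + C2*erfi(c/2)


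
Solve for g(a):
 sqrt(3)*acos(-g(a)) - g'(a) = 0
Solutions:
 Integral(1/acos(-_y), (_y, g(a))) = C1 + sqrt(3)*a


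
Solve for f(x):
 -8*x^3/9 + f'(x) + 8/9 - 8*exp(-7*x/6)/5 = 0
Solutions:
 f(x) = C1 + 2*x^4/9 - 8*x/9 - 48*exp(-7*x/6)/35


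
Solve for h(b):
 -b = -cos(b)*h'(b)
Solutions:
 h(b) = C1 + Integral(b/cos(b), b)


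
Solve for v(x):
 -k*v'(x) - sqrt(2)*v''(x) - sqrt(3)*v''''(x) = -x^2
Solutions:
 v(x) = C1 + C2*exp(x*(-2^(2/3)*3^(1/6)*(9*k + sqrt(81*k^2 + 8*sqrt(6)))^(1/3) + 2*2^(5/6)*3^(1/3)/(9*k + sqrt(81*k^2 + 8*sqrt(6)))^(1/3))/6) + C3*exp(x*(2^(2/3)*3^(1/6)*(9*k + sqrt(81*k^2 + 8*sqrt(6)))^(1/3) - 6^(2/3)*I*(9*k + sqrt(81*k^2 + 8*sqrt(6)))^(1/3) + 16*sqrt(6)/((9*k + sqrt(81*k^2 + 8*sqrt(6)))^(1/3)*(-2^(2/3)*3^(1/6) + 6^(2/3)*I)))/12) + C4*exp(x*(2^(2/3)*3^(1/6)*(9*k + sqrt(81*k^2 + 8*sqrt(6)))^(1/3) + 6^(2/3)*I*(9*k + sqrt(81*k^2 + 8*sqrt(6)))^(1/3) - 16*sqrt(6)/((9*k + sqrt(81*k^2 + 8*sqrt(6)))^(1/3)*(2^(2/3)*3^(1/6) + 6^(2/3)*I)))/12) + x^3/(3*k) - sqrt(2)*x^2/k^2 + 4*x/k^3


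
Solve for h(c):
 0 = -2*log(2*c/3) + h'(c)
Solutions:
 h(c) = C1 + 2*c*log(c) - 2*c + c*log(4/9)


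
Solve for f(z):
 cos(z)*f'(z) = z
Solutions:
 f(z) = C1 + Integral(z/cos(z), z)


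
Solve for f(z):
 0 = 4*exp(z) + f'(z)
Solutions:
 f(z) = C1 - 4*exp(z)


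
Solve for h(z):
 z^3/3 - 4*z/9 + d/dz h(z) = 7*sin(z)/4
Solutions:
 h(z) = C1 - z^4/12 + 2*z^2/9 - 7*cos(z)/4


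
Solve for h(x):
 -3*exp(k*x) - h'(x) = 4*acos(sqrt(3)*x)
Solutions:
 h(x) = C1 - 4*x*acos(sqrt(3)*x) + 4*sqrt(3)*sqrt(1 - 3*x^2)/3 - 3*Piecewise((exp(k*x)/k, Ne(k, 0)), (x, True))


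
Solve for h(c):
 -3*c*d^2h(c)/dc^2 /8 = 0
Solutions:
 h(c) = C1 + C2*c


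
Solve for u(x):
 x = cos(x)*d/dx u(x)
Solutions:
 u(x) = C1 + Integral(x/cos(x), x)


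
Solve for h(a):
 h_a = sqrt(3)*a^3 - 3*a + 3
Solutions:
 h(a) = C1 + sqrt(3)*a^4/4 - 3*a^2/2 + 3*a


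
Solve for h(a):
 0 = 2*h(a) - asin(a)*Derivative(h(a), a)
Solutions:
 h(a) = C1*exp(2*Integral(1/asin(a), a))


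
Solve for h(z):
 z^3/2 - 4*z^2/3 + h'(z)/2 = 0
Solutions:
 h(z) = C1 - z^4/4 + 8*z^3/9


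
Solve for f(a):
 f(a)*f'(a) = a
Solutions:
 f(a) = -sqrt(C1 + a^2)
 f(a) = sqrt(C1 + a^2)


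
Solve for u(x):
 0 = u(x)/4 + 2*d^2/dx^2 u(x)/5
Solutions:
 u(x) = C1*sin(sqrt(10)*x/4) + C2*cos(sqrt(10)*x/4)


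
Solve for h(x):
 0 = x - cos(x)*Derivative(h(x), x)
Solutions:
 h(x) = C1 + Integral(x/cos(x), x)


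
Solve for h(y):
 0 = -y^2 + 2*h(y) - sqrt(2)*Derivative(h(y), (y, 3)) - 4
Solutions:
 h(y) = C3*exp(2^(1/6)*y) + y^2/2 + (C1*sin(2^(1/6)*sqrt(3)*y/2) + C2*cos(2^(1/6)*sqrt(3)*y/2))*exp(-2^(1/6)*y/2) + 2


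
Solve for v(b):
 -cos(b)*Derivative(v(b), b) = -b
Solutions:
 v(b) = C1 + Integral(b/cos(b), b)


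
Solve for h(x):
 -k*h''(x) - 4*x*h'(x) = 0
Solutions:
 h(x) = C1 + C2*sqrt(k)*erf(sqrt(2)*x*sqrt(1/k))


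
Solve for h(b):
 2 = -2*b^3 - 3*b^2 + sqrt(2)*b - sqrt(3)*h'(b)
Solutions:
 h(b) = C1 - sqrt(3)*b^4/6 - sqrt(3)*b^3/3 + sqrt(6)*b^2/6 - 2*sqrt(3)*b/3


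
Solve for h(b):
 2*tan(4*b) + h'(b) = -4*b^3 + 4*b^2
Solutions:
 h(b) = C1 - b^4 + 4*b^3/3 + log(cos(4*b))/2


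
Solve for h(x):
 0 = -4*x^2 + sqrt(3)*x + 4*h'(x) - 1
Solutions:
 h(x) = C1 + x^3/3 - sqrt(3)*x^2/8 + x/4


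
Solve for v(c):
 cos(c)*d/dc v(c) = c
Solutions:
 v(c) = C1 + Integral(c/cos(c), c)


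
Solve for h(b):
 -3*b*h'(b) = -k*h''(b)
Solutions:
 h(b) = C1 + C2*erf(sqrt(6)*b*sqrt(-1/k)/2)/sqrt(-1/k)


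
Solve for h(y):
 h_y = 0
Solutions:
 h(y) = C1


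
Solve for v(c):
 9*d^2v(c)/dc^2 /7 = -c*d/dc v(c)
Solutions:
 v(c) = C1 + C2*erf(sqrt(14)*c/6)


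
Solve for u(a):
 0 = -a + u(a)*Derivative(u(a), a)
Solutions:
 u(a) = -sqrt(C1 + a^2)
 u(a) = sqrt(C1 + a^2)


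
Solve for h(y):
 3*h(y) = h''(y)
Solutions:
 h(y) = C1*exp(-sqrt(3)*y) + C2*exp(sqrt(3)*y)


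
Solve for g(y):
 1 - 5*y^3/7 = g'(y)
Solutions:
 g(y) = C1 - 5*y^4/28 + y


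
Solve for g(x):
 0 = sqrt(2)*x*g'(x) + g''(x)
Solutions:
 g(x) = C1 + C2*erf(2^(3/4)*x/2)


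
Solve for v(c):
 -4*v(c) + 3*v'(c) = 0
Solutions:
 v(c) = C1*exp(4*c/3)


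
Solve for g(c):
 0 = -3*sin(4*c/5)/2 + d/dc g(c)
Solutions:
 g(c) = C1 - 15*cos(4*c/5)/8


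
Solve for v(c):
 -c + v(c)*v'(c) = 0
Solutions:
 v(c) = -sqrt(C1 + c^2)
 v(c) = sqrt(C1 + c^2)


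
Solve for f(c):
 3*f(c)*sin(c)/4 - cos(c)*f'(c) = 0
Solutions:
 f(c) = C1/cos(c)^(3/4)


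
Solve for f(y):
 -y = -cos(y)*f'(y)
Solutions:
 f(y) = C1 + Integral(y/cos(y), y)


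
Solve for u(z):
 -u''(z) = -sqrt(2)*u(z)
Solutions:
 u(z) = C1*exp(-2^(1/4)*z) + C2*exp(2^(1/4)*z)


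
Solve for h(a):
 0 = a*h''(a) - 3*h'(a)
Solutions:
 h(a) = C1 + C2*a^4


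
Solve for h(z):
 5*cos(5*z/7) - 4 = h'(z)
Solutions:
 h(z) = C1 - 4*z + 7*sin(5*z/7)


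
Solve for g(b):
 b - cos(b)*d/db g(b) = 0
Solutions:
 g(b) = C1 + Integral(b/cos(b), b)


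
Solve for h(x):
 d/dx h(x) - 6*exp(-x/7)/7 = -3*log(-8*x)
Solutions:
 h(x) = C1 - 3*x*log(-x) + 3*x*(1 - 3*log(2)) - 6*exp(-x/7)


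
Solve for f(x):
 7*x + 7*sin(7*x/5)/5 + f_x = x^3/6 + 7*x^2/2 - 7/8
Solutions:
 f(x) = C1 + x^4/24 + 7*x^3/6 - 7*x^2/2 - 7*x/8 + cos(7*x/5)


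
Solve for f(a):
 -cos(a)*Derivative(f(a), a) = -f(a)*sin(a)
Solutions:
 f(a) = C1/cos(a)


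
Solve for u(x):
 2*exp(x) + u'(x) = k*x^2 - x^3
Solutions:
 u(x) = C1 + k*x^3/3 - x^4/4 - 2*exp(x)


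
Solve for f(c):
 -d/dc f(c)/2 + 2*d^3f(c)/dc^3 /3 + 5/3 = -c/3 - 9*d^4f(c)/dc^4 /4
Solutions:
 f(c) = C1 + C2*exp(-c*(64/(1215*sqrt(2321) + 58537)^(1/3) + 16 + (1215*sqrt(2321) + 58537)^(1/3))/162)*sin(sqrt(3)*c*(-(1215*sqrt(2321) + 58537)^(1/3) + 64/(1215*sqrt(2321) + 58537)^(1/3))/162) + C3*exp(-c*(64/(1215*sqrt(2321) + 58537)^(1/3) + 16 + (1215*sqrt(2321) + 58537)^(1/3))/162)*cos(sqrt(3)*c*(-(1215*sqrt(2321) + 58537)^(1/3) + 64/(1215*sqrt(2321) + 58537)^(1/3))/162) + C4*exp(c*(-8 + 64/(1215*sqrt(2321) + 58537)^(1/3) + (1215*sqrt(2321) + 58537)^(1/3))/81) + c^2/3 + 10*c/3


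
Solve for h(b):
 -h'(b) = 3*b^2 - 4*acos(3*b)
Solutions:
 h(b) = C1 - b^3 + 4*b*acos(3*b) - 4*sqrt(1 - 9*b^2)/3


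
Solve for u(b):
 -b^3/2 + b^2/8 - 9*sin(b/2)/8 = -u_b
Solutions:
 u(b) = C1 + b^4/8 - b^3/24 - 9*cos(b/2)/4


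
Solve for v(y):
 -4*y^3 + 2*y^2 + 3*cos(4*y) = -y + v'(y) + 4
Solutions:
 v(y) = C1 - y^4 + 2*y^3/3 + y^2/2 - 4*y + 3*sin(4*y)/4


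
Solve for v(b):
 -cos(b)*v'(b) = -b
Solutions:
 v(b) = C1 + Integral(b/cos(b), b)


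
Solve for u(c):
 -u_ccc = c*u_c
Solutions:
 u(c) = C1 + Integral(C2*airyai(-c) + C3*airybi(-c), c)


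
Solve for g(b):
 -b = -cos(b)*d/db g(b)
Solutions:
 g(b) = C1 + Integral(b/cos(b), b)


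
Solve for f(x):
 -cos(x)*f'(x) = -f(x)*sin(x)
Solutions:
 f(x) = C1/cos(x)


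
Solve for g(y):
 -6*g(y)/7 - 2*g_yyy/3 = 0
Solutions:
 g(y) = C3*exp(-21^(2/3)*y/7) + (C1*sin(3*3^(1/6)*7^(2/3)*y/14) + C2*cos(3*3^(1/6)*7^(2/3)*y/14))*exp(21^(2/3)*y/14)


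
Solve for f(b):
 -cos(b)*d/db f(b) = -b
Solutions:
 f(b) = C1 + Integral(b/cos(b), b)


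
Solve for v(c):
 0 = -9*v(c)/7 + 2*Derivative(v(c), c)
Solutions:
 v(c) = C1*exp(9*c/14)


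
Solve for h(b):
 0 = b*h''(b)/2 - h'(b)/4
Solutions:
 h(b) = C1 + C2*b^(3/2)


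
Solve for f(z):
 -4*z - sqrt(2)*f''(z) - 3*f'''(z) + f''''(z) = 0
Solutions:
 f(z) = C1 + C2*z + C3*exp(z*(3 - sqrt(4*sqrt(2) + 9))/2) + C4*exp(z*(3 + sqrt(4*sqrt(2) + 9))/2) - sqrt(2)*z^3/3 + 3*z^2


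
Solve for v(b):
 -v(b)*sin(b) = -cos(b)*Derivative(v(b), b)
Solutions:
 v(b) = C1/cos(b)


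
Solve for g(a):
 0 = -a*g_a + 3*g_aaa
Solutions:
 g(a) = C1 + Integral(C2*airyai(3^(2/3)*a/3) + C3*airybi(3^(2/3)*a/3), a)


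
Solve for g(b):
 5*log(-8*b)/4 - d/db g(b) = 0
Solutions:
 g(b) = C1 + 5*b*log(-b)/4 + 5*b*(-1 + 3*log(2))/4


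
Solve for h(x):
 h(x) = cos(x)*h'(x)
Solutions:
 h(x) = C1*sqrt(sin(x) + 1)/sqrt(sin(x) - 1)


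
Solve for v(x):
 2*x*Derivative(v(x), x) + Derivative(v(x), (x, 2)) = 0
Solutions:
 v(x) = C1 + C2*erf(x)


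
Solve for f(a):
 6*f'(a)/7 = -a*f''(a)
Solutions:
 f(a) = C1 + C2*a^(1/7)


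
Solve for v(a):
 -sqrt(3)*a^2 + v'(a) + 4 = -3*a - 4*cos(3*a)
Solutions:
 v(a) = C1 + sqrt(3)*a^3/3 - 3*a^2/2 - 4*a - 4*sin(3*a)/3


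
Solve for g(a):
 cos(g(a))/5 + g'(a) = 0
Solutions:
 a/5 - log(sin(g(a)) - 1)/2 + log(sin(g(a)) + 1)/2 = C1


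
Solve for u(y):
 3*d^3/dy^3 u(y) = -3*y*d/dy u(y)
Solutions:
 u(y) = C1 + Integral(C2*airyai(-y) + C3*airybi(-y), y)


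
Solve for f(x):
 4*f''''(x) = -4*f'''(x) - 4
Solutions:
 f(x) = C1 + C2*x + C3*x^2 + C4*exp(-x) - x^3/6


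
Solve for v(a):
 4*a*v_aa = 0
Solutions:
 v(a) = C1 + C2*a


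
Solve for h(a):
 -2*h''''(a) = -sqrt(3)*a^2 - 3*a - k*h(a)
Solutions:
 h(a) = C1*exp(-2^(3/4)*a*k^(1/4)/2) + C2*exp(2^(3/4)*a*k^(1/4)/2) + C3*exp(-2^(3/4)*I*a*k^(1/4)/2) + C4*exp(2^(3/4)*I*a*k^(1/4)/2) - sqrt(3)*a^2/k - 3*a/k


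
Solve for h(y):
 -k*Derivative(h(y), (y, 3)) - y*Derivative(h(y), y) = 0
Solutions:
 h(y) = C1 + Integral(C2*airyai(y*(-1/k)^(1/3)) + C3*airybi(y*(-1/k)^(1/3)), y)


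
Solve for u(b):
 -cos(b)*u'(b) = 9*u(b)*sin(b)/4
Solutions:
 u(b) = C1*cos(b)^(9/4)


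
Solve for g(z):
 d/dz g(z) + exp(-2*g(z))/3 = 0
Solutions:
 g(z) = log(-sqrt(C1 - 6*z)) - log(3)
 g(z) = log(C1 - 6*z)/2 - log(3)


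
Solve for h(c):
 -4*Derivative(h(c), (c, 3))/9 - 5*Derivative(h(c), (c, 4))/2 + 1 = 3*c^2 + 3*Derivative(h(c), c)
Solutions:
 h(c) = C1 + C2*exp(c*(-16 + 64/(1215*sqrt(1477249) + 1476737)^(1/3) + (1215*sqrt(1477249) + 1476737)^(1/3))/270)*sin(sqrt(3)*c*(-(1215*sqrt(1477249) + 1476737)^(1/3) + 64/(1215*sqrt(1477249) + 1476737)^(1/3))/270) + C3*exp(c*(-16 + 64/(1215*sqrt(1477249) + 1476737)^(1/3) + (1215*sqrt(1477249) + 1476737)^(1/3))/270)*cos(sqrt(3)*c*(-(1215*sqrt(1477249) + 1476737)^(1/3) + 64/(1215*sqrt(1477249) + 1476737)^(1/3))/270) + C4*exp(-c*(64/(1215*sqrt(1477249) + 1476737)^(1/3) + 8 + (1215*sqrt(1477249) + 1476737)^(1/3))/135) - c^3/3 + 17*c/27


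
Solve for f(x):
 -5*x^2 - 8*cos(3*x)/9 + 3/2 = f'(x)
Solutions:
 f(x) = C1 - 5*x^3/3 + 3*x/2 - 8*sin(3*x)/27


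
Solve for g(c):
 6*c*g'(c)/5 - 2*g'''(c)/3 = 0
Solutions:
 g(c) = C1 + Integral(C2*airyai(15^(2/3)*c/5) + C3*airybi(15^(2/3)*c/5), c)


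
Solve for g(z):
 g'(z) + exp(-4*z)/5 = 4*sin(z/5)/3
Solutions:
 g(z) = C1 - 20*cos(z/5)/3 + exp(-4*z)/20


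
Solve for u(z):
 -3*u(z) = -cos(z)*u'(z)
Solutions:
 u(z) = C1*(sin(z) + 1)^(3/2)/(sin(z) - 1)^(3/2)


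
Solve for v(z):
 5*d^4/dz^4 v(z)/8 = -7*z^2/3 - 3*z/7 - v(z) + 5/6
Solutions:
 v(z) = -7*z^2/3 - 3*z/7 + (C1*sin(2^(1/4)*5^(3/4)*z/5) + C2*cos(2^(1/4)*5^(3/4)*z/5))*exp(-2^(1/4)*5^(3/4)*z/5) + (C3*sin(2^(1/4)*5^(3/4)*z/5) + C4*cos(2^(1/4)*5^(3/4)*z/5))*exp(2^(1/4)*5^(3/4)*z/5) + 5/6


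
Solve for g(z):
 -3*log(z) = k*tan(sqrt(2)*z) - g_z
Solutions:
 g(z) = C1 - sqrt(2)*k*log(cos(sqrt(2)*z))/2 + 3*z*log(z) - 3*z


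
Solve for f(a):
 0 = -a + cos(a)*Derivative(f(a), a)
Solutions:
 f(a) = C1 + Integral(a/cos(a), a)


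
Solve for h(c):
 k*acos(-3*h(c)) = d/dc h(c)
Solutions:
 Integral(1/acos(-3*_y), (_y, h(c))) = C1 + c*k


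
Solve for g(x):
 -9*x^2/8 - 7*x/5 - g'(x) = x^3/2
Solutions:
 g(x) = C1 - x^4/8 - 3*x^3/8 - 7*x^2/10


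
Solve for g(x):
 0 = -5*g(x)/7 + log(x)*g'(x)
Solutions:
 g(x) = C1*exp(5*li(x)/7)


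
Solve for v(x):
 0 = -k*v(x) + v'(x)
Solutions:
 v(x) = C1*exp(k*x)


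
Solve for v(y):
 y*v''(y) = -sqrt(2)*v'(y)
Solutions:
 v(y) = C1 + C2*y^(1 - sqrt(2))


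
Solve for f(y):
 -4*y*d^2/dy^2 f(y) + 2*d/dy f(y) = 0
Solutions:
 f(y) = C1 + C2*y^(3/2)


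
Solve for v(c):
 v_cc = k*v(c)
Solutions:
 v(c) = C1*exp(-c*sqrt(k)) + C2*exp(c*sqrt(k))


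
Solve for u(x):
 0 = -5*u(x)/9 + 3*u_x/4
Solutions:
 u(x) = C1*exp(20*x/27)


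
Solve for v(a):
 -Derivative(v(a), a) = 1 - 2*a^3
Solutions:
 v(a) = C1 + a^4/2 - a


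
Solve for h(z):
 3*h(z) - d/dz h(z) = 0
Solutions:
 h(z) = C1*exp(3*z)


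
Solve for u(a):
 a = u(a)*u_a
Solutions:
 u(a) = -sqrt(C1 + a^2)
 u(a) = sqrt(C1 + a^2)


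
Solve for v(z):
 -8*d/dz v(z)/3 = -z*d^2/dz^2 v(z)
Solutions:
 v(z) = C1 + C2*z^(11/3)


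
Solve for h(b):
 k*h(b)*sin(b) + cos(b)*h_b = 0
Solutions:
 h(b) = C1*exp(k*log(cos(b)))


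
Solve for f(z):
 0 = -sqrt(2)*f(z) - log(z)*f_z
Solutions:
 f(z) = C1*exp(-sqrt(2)*li(z))


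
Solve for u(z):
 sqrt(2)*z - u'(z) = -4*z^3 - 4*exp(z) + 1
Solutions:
 u(z) = C1 + z^4 + sqrt(2)*z^2/2 - z + 4*exp(z)


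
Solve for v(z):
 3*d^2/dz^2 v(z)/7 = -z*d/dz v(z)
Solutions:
 v(z) = C1 + C2*erf(sqrt(42)*z/6)


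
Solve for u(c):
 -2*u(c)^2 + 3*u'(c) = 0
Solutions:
 u(c) = -3/(C1 + 2*c)


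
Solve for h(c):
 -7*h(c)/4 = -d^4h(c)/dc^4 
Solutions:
 h(c) = C1*exp(-sqrt(2)*7^(1/4)*c/2) + C2*exp(sqrt(2)*7^(1/4)*c/2) + C3*sin(sqrt(2)*7^(1/4)*c/2) + C4*cos(sqrt(2)*7^(1/4)*c/2)


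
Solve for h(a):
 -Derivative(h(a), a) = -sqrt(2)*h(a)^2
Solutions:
 h(a) = -1/(C1 + sqrt(2)*a)


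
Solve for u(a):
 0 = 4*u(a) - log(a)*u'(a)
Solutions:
 u(a) = C1*exp(4*li(a))


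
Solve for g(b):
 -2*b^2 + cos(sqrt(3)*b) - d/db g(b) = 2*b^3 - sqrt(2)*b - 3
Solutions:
 g(b) = C1 - b^4/2 - 2*b^3/3 + sqrt(2)*b^2/2 + 3*b + sqrt(3)*sin(sqrt(3)*b)/3


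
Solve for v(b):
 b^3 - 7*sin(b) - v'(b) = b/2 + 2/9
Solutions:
 v(b) = C1 + b^4/4 - b^2/4 - 2*b/9 + 7*cos(b)


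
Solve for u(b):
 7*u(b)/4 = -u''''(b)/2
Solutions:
 u(b) = (C1*sin(14^(1/4)*b/2) + C2*cos(14^(1/4)*b/2))*exp(-14^(1/4)*b/2) + (C3*sin(14^(1/4)*b/2) + C4*cos(14^(1/4)*b/2))*exp(14^(1/4)*b/2)


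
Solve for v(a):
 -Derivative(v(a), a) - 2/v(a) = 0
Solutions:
 v(a) = -sqrt(C1 - 4*a)
 v(a) = sqrt(C1 - 4*a)


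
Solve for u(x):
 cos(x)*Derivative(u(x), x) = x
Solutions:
 u(x) = C1 + Integral(x/cos(x), x)


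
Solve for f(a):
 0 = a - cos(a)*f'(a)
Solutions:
 f(a) = C1 + Integral(a/cos(a), a)


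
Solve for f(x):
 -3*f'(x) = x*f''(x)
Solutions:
 f(x) = C1 + C2/x^2


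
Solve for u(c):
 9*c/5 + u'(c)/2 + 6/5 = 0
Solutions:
 u(c) = C1 - 9*c^2/5 - 12*c/5


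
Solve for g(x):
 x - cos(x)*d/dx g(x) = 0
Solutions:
 g(x) = C1 + Integral(x/cos(x), x)


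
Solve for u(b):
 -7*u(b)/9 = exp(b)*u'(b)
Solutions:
 u(b) = C1*exp(7*exp(-b)/9)


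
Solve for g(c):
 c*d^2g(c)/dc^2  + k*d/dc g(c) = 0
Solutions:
 g(c) = C1 + c^(1 - re(k))*(C2*sin(log(c)*Abs(im(k))) + C3*cos(log(c)*im(k)))


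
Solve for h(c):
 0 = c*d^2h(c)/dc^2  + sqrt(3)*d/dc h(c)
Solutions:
 h(c) = C1 + C2*c^(1 - sqrt(3))


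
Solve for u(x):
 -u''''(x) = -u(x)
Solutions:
 u(x) = C1*exp(-x) + C2*exp(x) + C3*sin(x) + C4*cos(x)


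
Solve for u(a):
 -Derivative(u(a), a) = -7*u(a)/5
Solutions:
 u(a) = C1*exp(7*a/5)


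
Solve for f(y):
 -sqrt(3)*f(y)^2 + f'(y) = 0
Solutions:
 f(y) = -1/(C1 + sqrt(3)*y)


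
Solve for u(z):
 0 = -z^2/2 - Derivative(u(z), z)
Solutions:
 u(z) = C1 - z^3/6


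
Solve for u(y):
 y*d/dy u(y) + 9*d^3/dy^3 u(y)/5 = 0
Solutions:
 u(y) = C1 + Integral(C2*airyai(-15^(1/3)*y/3) + C3*airybi(-15^(1/3)*y/3), y)


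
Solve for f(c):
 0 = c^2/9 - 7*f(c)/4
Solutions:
 f(c) = 4*c^2/63


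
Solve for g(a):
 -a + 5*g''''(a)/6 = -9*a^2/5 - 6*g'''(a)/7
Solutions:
 g(a) = C1 + C2*a + C3*a^2 + C4*exp(-36*a/35) - 7*a^5/200 + 7*a^4/32 - 245*a^3/288


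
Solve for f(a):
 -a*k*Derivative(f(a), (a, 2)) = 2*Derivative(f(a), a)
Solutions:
 f(a) = C1 + a^(((re(k) - 2)*re(k) + im(k)^2)/(re(k)^2 + im(k)^2))*(C2*sin(2*log(a)*Abs(im(k))/(re(k)^2 + im(k)^2)) + C3*cos(2*log(a)*im(k)/(re(k)^2 + im(k)^2)))


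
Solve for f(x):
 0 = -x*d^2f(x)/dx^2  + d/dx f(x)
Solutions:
 f(x) = C1 + C2*x^2


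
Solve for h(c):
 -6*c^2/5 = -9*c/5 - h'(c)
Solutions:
 h(c) = C1 + 2*c^3/5 - 9*c^2/10


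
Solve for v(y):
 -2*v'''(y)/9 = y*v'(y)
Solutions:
 v(y) = C1 + Integral(C2*airyai(-6^(2/3)*y/2) + C3*airybi(-6^(2/3)*y/2), y)


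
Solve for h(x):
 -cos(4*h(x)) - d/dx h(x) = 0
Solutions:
 h(x) = -asin((C1 + exp(8*x))/(C1 - exp(8*x)))/4 + pi/4
 h(x) = asin((C1 + exp(8*x))/(C1 - exp(8*x)))/4


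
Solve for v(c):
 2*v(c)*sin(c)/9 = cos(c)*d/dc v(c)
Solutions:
 v(c) = C1/cos(c)^(2/9)


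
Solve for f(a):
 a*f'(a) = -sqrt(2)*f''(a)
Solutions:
 f(a) = C1 + C2*erf(2^(1/4)*a/2)


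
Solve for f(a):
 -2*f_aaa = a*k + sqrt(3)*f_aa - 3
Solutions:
 f(a) = C1 + C2*a + C3*exp(-sqrt(3)*a/2) - sqrt(3)*a^3*k/18 + a^2*(2*k + 3*sqrt(3))/6


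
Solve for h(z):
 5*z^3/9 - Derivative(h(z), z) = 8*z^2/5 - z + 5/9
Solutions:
 h(z) = C1 + 5*z^4/36 - 8*z^3/15 + z^2/2 - 5*z/9


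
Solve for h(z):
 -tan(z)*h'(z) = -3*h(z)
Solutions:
 h(z) = C1*sin(z)^3


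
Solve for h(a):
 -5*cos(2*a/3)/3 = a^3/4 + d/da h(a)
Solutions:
 h(a) = C1 - a^4/16 - 5*sin(2*a/3)/2


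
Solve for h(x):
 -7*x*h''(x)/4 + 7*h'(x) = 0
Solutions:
 h(x) = C1 + C2*x^5


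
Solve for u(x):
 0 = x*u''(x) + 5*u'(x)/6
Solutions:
 u(x) = C1 + C2*x^(1/6)


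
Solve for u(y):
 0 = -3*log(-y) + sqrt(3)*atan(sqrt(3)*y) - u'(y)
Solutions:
 u(y) = C1 - 3*y*log(-y) + 3*y + sqrt(3)*(y*atan(sqrt(3)*y) - sqrt(3)*log(3*y^2 + 1)/6)


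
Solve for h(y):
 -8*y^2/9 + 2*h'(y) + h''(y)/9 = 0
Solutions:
 h(y) = C1 + C2*exp(-18*y) + 4*y^3/27 - 2*y^2/81 + 2*y/729


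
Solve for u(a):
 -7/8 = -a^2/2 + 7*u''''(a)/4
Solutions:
 u(a) = C1 + C2*a + C3*a^2 + C4*a^3 + a^6/1260 - a^4/48


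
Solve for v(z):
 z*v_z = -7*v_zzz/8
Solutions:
 v(z) = C1 + Integral(C2*airyai(-2*7^(2/3)*z/7) + C3*airybi(-2*7^(2/3)*z/7), z)


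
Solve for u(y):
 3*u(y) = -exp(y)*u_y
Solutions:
 u(y) = C1*exp(3*exp(-y))


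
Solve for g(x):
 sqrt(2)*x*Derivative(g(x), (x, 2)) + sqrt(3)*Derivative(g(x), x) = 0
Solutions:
 g(x) = C1 + C2*x^(1 - sqrt(6)/2)


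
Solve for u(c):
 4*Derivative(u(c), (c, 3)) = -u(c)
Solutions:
 u(c) = C3*exp(-2^(1/3)*c/2) + (C1*sin(2^(1/3)*sqrt(3)*c/4) + C2*cos(2^(1/3)*sqrt(3)*c/4))*exp(2^(1/3)*c/4)


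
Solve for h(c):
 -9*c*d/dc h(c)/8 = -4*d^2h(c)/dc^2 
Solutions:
 h(c) = C1 + C2*erfi(3*c/8)


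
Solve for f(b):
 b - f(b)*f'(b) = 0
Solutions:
 f(b) = -sqrt(C1 + b^2)
 f(b) = sqrt(C1 + b^2)


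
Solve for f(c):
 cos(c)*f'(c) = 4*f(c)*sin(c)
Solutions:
 f(c) = C1/cos(c)^4


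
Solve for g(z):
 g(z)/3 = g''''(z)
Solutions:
 g(z) = C1*exp(-3^(3/4)*z/3) + C2*exp(3^(3/4)*z/3) + C3*sin(3^(3/4)*z/3) + C4*cos(3^(3/4)*z/3)


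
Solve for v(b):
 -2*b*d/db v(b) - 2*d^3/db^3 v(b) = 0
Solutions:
 v(b) = C1 + Integral(C2*airyai(-b) + C3*airybi(-b), b)


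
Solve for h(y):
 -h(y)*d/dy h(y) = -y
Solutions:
 h(y) = -sqrt(C1 + y^2)
 h(y) = sqrt(C1 + y^2)


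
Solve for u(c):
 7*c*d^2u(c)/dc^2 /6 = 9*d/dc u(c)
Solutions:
 u(c) = C1 + C2*c^(61/7)


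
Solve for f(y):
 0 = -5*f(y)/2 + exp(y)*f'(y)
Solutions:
 f(y) = C1*exp(-5*exp(-y)/2)


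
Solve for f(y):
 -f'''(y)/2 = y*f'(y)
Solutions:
 f(y) = C1 + Integral(C2*airyai(-2^(1/3)*y) + C3*airybi(-2^(1/3)*y), y)


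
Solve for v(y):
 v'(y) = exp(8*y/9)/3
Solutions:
 v(y) = C1 + 3*exp(8*y/9)/8


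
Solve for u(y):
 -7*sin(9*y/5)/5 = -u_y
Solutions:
 u(y) = C1 - 7*cos(9*y/5)/9


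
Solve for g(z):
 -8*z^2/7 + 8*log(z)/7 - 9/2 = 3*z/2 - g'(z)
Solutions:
 g(z) = C1 + 8*z^3/21 + 3*z^2/4 - 8*z*log(z)/7 + 79*z/14


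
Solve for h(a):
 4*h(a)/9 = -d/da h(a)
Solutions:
 h(a) = C1*exp(-4*a/9)


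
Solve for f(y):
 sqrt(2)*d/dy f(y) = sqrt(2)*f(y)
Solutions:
 f(y) = C1*exp(y)


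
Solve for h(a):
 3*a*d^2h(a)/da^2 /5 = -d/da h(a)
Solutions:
 h(a) = C1 + C2/a^(2/3)


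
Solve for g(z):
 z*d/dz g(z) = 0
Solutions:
 g(z) = C1


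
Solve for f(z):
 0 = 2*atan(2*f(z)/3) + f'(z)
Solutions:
 Integral(1/atan(2*_y/3), (_y, f(z))) = C1 - 2*z


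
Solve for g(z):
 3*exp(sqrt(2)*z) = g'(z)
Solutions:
 g(z) = C1 + 3*sqrt(2)*exp(sqrt(2)*z)/2


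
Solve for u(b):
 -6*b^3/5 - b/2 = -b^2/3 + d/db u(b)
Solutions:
 u(b) = C1 - 3*b^4/10 + b^3/9 - b^2/4


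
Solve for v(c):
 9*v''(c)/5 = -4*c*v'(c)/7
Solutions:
 v(c) = C1 + C2*erf(sqrt(70)*c/21)


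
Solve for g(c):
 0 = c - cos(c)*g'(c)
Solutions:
 g(c) = C1 + Integral(c/cos(c), c)


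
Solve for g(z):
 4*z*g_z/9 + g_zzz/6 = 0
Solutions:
 g(z) = C1 + Integral(C2*airyai(-2*3^(2/3)*z/3) + C3*airybi(-2*3^(2/3)*z/3), z)


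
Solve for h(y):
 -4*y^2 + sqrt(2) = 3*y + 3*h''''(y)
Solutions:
 h(y) = C1 + C2*y + C3*y^2 + C4*y^3 - y^6/270 - y^5/120 + sqrt(2)*y^4/72


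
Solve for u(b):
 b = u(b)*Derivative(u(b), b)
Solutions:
 u(b) = -sqrt(C1 + b^2)
 u(b) = sqrt(C1 + b^2)


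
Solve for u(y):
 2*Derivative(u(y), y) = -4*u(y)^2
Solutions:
 u(y) = 1/(C1 + 2*y)


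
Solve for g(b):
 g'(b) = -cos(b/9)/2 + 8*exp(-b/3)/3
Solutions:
 g(b) = C1 - 9*sin(b/9)/2 - 8*exp(-b/3)


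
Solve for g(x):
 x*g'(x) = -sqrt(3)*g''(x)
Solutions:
 g(x) = C1 + C2*erf(sqrt(2)*3^(3/4)*x/6)


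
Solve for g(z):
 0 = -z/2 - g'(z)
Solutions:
 g(z) = C1 - z^2/4


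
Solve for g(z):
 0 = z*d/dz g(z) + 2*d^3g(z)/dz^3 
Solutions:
 g(z) = C1 + Integral(C2*airyai(-2^(2/3)*z/2) + C3*airybi(-2^(2/3)*z/2), z)


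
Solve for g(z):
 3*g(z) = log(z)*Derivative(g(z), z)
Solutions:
 g(z) = C1*exp(3*li(z))


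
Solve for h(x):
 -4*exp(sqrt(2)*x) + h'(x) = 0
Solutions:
 h(x) = C1 + 2*sqrt(2)*exp(sqrt(2)*x)


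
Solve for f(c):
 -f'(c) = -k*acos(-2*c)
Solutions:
 f(c) = C1 + k*(c*acos(-2*c) + sqrt(1 - 4*c^2)/2)


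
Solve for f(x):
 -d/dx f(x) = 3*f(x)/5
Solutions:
 f(x) = C1*exp(-3*x/5)


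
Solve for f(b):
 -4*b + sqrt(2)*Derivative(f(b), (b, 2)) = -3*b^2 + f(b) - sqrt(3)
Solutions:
 f(b) = C1*exp(-2^(3/4)*b/2) + C2*exp(2^(3/4)*b/2) + 3*b^2 - 4*b + sqrt(3) + 6*sqrt(2)


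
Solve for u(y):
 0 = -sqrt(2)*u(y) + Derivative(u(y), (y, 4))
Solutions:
 u(y) = C1*exp(-2^(1/8)*y) + C2*exp(2^(1/8)*y) + C3*sin(2^(1/8)*y) + C4*cos(2^(1/8)*y)


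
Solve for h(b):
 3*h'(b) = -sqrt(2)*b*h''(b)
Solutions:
 h(b) = C1 + C2*b^(1 - 3*sqrt(2)/2)


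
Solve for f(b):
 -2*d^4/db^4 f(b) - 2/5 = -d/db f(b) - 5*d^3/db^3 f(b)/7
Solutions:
 f(b) = C1 + C2*exp(b*(-(798*sqrt(546) + 18647)^(1/3) - 25/(798*sqrt(546) + 18647)^(1/3) + 10)/84)*sin(sqrt(3)*b*(-(798*sqrt(546) + 18647)^(1/3) + 25/(798*sqrt(546) + 18647)^(1/3))/84) + C3*exp(b*(-(798*sqrt(546) + 18647)^(1/3) - 25/(798*sqrt(546) + 18647)^(1/3) + 10)/84)*cos(sqrt(3)*b*(-(798*sqrt(546) + 18647)^(1/3) + 25/(798*sqrt(546) + 18647)^(1/3))/84) + C4*exp(b*(25/(798*sqrt(546) + 18647)^(1/3) + 5 + (798*sqrt(546) + 18647)^(1/3))/42) + 2*b/5


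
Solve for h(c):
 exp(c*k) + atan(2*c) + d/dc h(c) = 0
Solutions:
 h(c) = C1 - c*atan(2*c) - Piecewise((exp(c*k)/k, Ne(k, 0)), (c, True)) + log(4*c^2 + 1)/4


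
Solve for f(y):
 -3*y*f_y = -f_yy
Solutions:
 f(y) = C1 + C2*erfi(sqrt(6)*y/2)


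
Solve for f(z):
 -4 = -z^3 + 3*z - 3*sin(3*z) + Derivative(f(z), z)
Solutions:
 f(z) = C1 + z^4/4 - 3*z^2/2 - 4*z - cos(3*z)


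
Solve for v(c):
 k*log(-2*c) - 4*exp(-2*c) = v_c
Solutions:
 v(c) = C1 + c*k*log(-c) + c*k*(-1 + log(2)) + 2*exp(-2*c)


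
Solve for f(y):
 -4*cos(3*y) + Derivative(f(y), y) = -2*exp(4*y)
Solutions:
 f(y) = C1 - exp(4*y)/2 + 4*sin(3*y)/3


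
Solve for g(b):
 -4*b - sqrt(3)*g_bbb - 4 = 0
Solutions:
 g(b) = C1 + C2*b + C3*b^2 - sqrt(3)*b^4/18 - 2*sqrt(3)*b^3/9


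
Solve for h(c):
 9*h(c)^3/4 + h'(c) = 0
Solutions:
 h(c) = -sqrt(2)*sqrt(-1/(C1 - 9*c))
 h(c) = sqrt(2)*sqrt(-1/(C1 - 9*c))


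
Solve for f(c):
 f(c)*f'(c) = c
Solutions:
 f(c) = -sqrt(C1 + c^2)
 f(c) = sqrt(C1 + c^2)


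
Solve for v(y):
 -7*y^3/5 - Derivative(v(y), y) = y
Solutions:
 v(y) = C1 - 7*y^4/20 - y^2/2


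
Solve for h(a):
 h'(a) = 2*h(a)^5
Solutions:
 h(a) = -(-1/(C1 + 8*a))^(1/4)
 h(a) = (-1/(C1 + 8*a))^(1/4)
 h(a) = -I*(-1/(C1 + 8*a))^(1/4)
 h(a) = I*(-1/(C1 + 8*a))^(1/4)


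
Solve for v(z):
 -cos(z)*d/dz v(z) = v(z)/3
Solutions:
 v(z) = C1*(sin(z) - 1)^(1/6)/(sin(z) + 1)^(1/6)


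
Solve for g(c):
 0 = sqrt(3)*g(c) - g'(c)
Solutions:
 g(c) = C1*exp(sqrt(3)*c)


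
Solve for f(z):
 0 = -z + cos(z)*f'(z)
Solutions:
 f(z) = C1 + Integral(z/cos(z), z)


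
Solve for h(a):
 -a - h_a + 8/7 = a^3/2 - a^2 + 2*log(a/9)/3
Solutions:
 h(a) = C1 - a^4/8 + a^3/3 - a^2/2 - 2*a*log(a)/3 + 4*a*log(3)/3 + 38*a/21


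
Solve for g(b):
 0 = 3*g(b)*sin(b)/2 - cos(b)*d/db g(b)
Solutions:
 g(b) = C1/cos(b)^(3/2)


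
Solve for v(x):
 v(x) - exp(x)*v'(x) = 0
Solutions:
 v(x) = C1*exp(-exp(-x))


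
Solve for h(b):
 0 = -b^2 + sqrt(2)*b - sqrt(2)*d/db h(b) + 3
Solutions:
 h(b) = C1 - sqrt(2)*b^3/6 + b^2/2 + 3*sqrt(2)*b/2


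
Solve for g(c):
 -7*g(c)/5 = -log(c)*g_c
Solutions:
 g(c) = C1*exp(7*li(c)/5)


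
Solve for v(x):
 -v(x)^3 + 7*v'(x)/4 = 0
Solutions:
 v(x) = -sqrt(14)*sqrt(-1/(C1 + 4*x))/2
 v(x) = sqrt(14)*sqrt(-1/(C1 + 4*x))/2


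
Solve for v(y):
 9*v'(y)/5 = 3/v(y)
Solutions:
 v(y) = -sqrt(C1 + 30*y)/3
 v(y) = sqrt(C1 + 30*y)/3


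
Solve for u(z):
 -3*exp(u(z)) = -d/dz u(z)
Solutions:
 u(z) = log(-1/(C1 + 3*z))


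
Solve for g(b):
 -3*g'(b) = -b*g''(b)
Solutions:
 g(b) = C1 + C2*b^4


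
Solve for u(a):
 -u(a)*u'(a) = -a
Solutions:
 u(a) = -sqrt(C1 + a^2)
 u(a) = sqrt(C1 + a^2)


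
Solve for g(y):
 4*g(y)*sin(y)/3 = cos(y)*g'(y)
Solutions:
 g(y) = C1/cos(y)^(4/3)


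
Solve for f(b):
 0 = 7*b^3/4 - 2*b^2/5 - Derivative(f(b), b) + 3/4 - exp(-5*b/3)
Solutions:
 f(b) = C1 + 7*b^4/16 - 2*b^3/15 + 3*b/4 + 3*exp(-5*b/3)/5


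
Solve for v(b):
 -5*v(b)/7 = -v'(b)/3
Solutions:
 v(b) = C1*exp(15*b/7)


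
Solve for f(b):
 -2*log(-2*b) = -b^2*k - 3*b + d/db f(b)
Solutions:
 f(b) = C1 + b^3*k/3 + 3*b^2/2 - 2*b*log(-b) + 2*b*(1 - log(2))


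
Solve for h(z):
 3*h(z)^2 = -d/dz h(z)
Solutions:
 h(z) = 1/(C1 + 3*z)


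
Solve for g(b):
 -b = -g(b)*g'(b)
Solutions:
 g(b) = -sqrt(C1 + b^2)
 g(b) = sqrt(C1 + b^2)


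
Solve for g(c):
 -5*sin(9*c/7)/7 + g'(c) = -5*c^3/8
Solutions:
 g(c) = C1 - 5*c^4/32 - 5*cos(9*c/7)/9


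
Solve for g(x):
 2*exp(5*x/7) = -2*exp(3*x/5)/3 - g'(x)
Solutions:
 g(x) = C1 - 14*exp(5*x/7)/5 - 10*exp(3*x/5)/9


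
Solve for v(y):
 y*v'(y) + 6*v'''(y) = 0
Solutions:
 v(y) = C1 + Integral(C2*airyai(-6^(2/3)*y/6) + C3*airybi(-6^(2/3)*y/6), y)


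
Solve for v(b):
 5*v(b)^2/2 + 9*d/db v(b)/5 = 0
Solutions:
 v(b) = 18/(C1 + 25*b)


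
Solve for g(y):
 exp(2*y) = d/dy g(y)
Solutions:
 g(y) = C1 + exp(2*y)/2


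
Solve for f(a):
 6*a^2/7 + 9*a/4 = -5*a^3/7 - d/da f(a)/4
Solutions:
 f(a) = C1 - 5*a^4/7 - 8*a^3/7 - 9*a^2/2


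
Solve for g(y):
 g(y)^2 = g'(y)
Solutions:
 g(y) = -1/(C1 + y)


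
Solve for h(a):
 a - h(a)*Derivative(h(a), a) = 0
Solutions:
 h(a) = -sqrt(C1 + a^2)
 h(a) = sqrt(C1 + a^2)


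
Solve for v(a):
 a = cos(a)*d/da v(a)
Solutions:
 v(a) = C1 + Integral(a/cos(a), a)


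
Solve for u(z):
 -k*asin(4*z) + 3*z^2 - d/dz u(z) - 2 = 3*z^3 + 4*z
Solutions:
 u(z) = C1 - k*(z*asin(4*z) + sqrt(1 - 16*z^2)/4) - 3*z^4/4 + z^3 - 2*z^2 - 2*z


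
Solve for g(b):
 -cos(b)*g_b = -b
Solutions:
 g(b) = C1 + Integral(b/cos(b), b)


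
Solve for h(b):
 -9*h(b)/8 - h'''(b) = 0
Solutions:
 h(b) = C3*exp(-3^(2/3)*b/2) + (C1*sin(3*3^(1/6)*b/4) + C2*cos(3*3^(1/6)*b/4))*exp(3^(2/3)*b/4)


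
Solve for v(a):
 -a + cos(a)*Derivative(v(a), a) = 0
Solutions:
 v(a) = C1 + Integral(a/cos(a), a)


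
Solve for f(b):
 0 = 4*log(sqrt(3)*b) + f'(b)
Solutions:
 f(b) = C1 - 4*b*log(b) - b*log(9) + 4*b


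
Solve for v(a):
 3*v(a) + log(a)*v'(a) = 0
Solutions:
 v(a) = C1*exp(-3*li(a))


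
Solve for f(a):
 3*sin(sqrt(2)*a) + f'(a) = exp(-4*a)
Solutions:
 f(a) = C1 + 3*sqrt(2)*cos(sqrt(2)*a)/2 - exp(-4*a)/4


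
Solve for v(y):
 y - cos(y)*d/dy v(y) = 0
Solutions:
 v(y) = C1 + Integral(y/cos(y), y)


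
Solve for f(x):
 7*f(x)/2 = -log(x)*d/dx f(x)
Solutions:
 f(x) = C1*exp(-7*li(x)/2)


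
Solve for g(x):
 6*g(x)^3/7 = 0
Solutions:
 g(x) = 0


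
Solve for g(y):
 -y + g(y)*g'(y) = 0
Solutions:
 g(y) = -sqrt(C1 + y^2)
 g(y) = sqrt(C1 + y^2)


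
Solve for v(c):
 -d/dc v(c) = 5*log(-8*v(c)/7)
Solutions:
 Integral(1/(log(-_y) - log(7) + 3*log(2)), (_y, v(c)))/5 = C1 - c


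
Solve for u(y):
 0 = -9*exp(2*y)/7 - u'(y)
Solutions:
 u(y) = C1 - 9*exp(2*y)/14


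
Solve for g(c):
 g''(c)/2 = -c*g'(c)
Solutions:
 g(c) = C1 + C2*erf(c)


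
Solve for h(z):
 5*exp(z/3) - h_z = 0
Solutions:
 h(z) = C1 + 15*exp(z/3)


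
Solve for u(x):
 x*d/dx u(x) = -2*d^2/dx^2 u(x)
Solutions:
 u(x) = C1 + C2*erf(x/2)


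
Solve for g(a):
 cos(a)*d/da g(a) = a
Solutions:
 g(a) = C1 + Integral(a/cos(a), a)


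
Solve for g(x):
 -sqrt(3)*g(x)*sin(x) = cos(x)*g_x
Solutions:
 g(x) = C1*cos(x)^(sqrt(3))


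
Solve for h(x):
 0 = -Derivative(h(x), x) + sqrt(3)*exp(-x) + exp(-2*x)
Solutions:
 h(x) = C1 - sqrt(3)*exp(-x) - exp(-2*x)/2


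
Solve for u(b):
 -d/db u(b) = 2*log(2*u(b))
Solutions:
 Integral(1/(log(_y) + log(2)), (_y, u(b)))/2 = C1 - b


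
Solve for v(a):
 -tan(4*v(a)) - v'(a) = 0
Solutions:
 v(a) = -asin(C1*exp(-4*a))/4 + pi/4
 v(a) = asin(C1*exp(-4*a))/4


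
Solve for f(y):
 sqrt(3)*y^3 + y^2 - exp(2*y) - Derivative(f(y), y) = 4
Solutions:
 f(y) = C1 + sqrt(3)*y^4/4 + y^3/3 - 4*y - exp(2*y)/2


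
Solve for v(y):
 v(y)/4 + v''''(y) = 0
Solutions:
 v(y) = (C1*sin(y/2) + C2*cos(y/2))*exp(-y/2) + (C3*sin(y/2) + C4*cos(y/2))*exp(y/2)


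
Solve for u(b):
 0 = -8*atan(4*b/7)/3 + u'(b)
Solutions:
 u(b) = C1 + 8*b*atan(4*b/7)/3 - 7*log(16*b^2 + 49)/3


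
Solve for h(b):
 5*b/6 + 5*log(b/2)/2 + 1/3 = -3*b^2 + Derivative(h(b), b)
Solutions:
 h(b) = C1 + b^3 + 5*b^2/12 + 5*b*log(b)/2 - 13*b/6 - 5*b*log(2)/2


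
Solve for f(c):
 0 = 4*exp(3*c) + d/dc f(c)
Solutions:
 f(c) = C1 - 4*exp(3*c)/3


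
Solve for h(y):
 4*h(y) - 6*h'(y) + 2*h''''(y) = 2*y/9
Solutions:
 h(y) = C1*exp(y*(-2^(2/3)*(61 + 3*sqrt(417))^(1/3) - 4 + 4*2^(1/3)/(61 + 3*sqrt(417))^(1/3))/12)*sin(2^(1/3)*sqrt(3)*y*(4/(61 + 3*sqrt(417))^(1/3) + 2^(1/3)*(61 + 3*sqrt(417))^(1/3))/12) + C2*exp(y*(-2^(2/3)*(61 + 3*sqrt(417))^(1/3) - 4 + 4*2^(1/3)/(61 + 3*sqrt(417))^(1/3))/12)*cos(2^(1/3)*sqrt(3)*y*(4/(61 + 3*sqrt(417))^(1/3) + 2^(1/3)*(61 + 3*sqrt(417))^(1/3))/12) + C3*exp(y) + C4*exp(y*(-2 - 4*2^(1/3)/(61 + 3*sqrt(417))^(1/3) + 2^(2/3)*(61 + 3*sqrt(417))^(1/3))/6) + y/18 + 1/12


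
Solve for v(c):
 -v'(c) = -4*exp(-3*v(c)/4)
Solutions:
 v(c) = 4*log(C1 + 3*c)/3
 v(c) = 4*log((-1 - sqrt(3)*I)*(C1 + 3*c)^(1/3)/2)
 v(c) = 4*log((-1 + sqrt(3)*I)*(C1 + 3*c)^(1/3)/2)


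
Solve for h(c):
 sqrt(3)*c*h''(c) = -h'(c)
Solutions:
 h(c) = C1 + C2*c^(1 - sqrt(3)/3)


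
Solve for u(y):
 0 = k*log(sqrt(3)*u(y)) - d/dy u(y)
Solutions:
 Integral(1/(2*log(_y) + log(3)), (_y, u(y))) = C1 + k*y/2


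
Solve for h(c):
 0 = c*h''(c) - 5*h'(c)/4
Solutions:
 h(c) = C1 + C2*c^(9/4)


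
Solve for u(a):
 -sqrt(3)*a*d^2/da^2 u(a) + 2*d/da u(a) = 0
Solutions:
 u(a) = C1 + C2*a^(1 + 2*sqrt(3)/3)


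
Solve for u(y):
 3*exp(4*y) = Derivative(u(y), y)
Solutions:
 u(y) = C1 + 3*exp(4*y)/4


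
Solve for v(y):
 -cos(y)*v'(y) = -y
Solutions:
 v(y) = C1 + Integral(y/cos(y), y)


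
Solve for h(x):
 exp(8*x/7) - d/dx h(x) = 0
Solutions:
 h(x) = C1 + 7*exp(8*x/7)/8


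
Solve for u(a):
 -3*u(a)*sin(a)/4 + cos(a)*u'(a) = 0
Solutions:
 u(a) = C1/cos(a)^(3/4)


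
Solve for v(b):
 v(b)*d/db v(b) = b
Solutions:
 v(b) = -sqrt(C1 + b^2)
 v(b) = sqrt(C1 + b^2)


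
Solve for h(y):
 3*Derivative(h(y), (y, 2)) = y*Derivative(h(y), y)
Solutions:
 h(y) = C1 + C2*erfi(sqrt(6)*y/6)


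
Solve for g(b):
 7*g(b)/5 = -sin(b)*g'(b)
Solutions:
 g(b) = C1*(cos(b) + 1)^(7/10)/(cos(b) - 1)^(7/10)


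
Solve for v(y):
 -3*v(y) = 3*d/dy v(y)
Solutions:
 v(y) = C1*exp(-y)


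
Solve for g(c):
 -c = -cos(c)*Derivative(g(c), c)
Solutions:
 g(c) = C1 + Integral(c/cos(c), c)


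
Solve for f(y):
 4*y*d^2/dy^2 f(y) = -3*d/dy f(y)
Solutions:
 f(y) = C1 + C2*y^(1/4)


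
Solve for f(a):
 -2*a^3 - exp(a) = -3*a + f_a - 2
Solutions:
 f(a) = C1 - a^4/2 + 3*a^2/2 + 2*a - exp(a)


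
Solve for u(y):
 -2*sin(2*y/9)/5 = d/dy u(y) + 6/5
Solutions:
 u(y) = C1 - 6*y/5 + 9*cos(2*y/9)/5


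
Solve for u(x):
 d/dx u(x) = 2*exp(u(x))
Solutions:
 u(x) = log(-1/(C1 + 2*x))


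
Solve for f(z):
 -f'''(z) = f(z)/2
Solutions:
 f(z) = C3*exp(-2^(2/3)*z/2) + (C1*sin(2^(2/3)*sqrt(3)*z/4) + C2*cos(2^(2/3)*sqrt(3)*z/4))*exp(2^(2/3)*z/4)


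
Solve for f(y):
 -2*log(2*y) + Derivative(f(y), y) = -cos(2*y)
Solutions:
 f(y) = C1 + 2*y*log(y) - 2*y + 2*y*log(2) - sin(2*y)/2


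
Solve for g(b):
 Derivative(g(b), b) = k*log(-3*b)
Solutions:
 g(b) = C1 + b*k*log(-b) + b*k*(-1 + log(3))


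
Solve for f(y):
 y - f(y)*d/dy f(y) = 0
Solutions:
 f(y) = -sqrt(C1 + y^2)
 f(y) = sqrt(C1 + y^2)


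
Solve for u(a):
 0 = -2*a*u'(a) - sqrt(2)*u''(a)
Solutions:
 u(a) = C1 + C2*erf(2^(3/4)*a/2)


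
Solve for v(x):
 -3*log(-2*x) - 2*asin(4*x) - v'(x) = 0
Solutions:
 v(x) = C1 - 3*x*log(-x) - 2*x*asin(4*x) - 3*x*log(2) + 3*x - sqrt(1 - 16*x^2)/2


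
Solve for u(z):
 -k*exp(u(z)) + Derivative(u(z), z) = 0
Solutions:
 u(z) = log(-1/(C1 + k*z))


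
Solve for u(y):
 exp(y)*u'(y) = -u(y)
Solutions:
 u(y) = C1*exp(exp(-y))


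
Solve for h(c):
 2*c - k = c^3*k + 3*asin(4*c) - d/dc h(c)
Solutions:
 h(c) = C1 + c^4*k/4 - c^2 + c*k + 3*c*asin(4*c) + 3*sqrt(1 - 16*c^2)/4


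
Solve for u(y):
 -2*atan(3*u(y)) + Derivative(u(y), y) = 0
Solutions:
 Integral(1/atan(3*_y), (_y, u(y))) = C1 + 2*y


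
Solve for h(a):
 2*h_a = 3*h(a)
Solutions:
 h(a) = C1*exp(3*a/2)


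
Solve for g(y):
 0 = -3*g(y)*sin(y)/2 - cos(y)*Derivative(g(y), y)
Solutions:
 g(y) = C1*cos(y)^(3/2)


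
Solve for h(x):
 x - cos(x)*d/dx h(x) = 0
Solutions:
 h(x) = C1 + Integral(x/cos(x), x)


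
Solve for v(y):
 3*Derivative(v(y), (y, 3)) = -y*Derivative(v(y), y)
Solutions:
 v(y) = C1 + Integral(C2*airyai(-3^(2/3)*y/3) + C3*airybi(-3^(2/3)*y/3), y)


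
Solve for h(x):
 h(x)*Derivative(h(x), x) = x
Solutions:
 h(x) = -sqrt(C1 + x^2)
 h(x) = sqrt(C1 + x^2)


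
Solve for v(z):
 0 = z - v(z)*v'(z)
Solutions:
 v(z) = -sqrt(C1 + z^2)
 v(z) = sqrt(C1 + z^2)


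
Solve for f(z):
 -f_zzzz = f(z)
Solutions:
 f(z) = (C1*sin(sqrt(2)*z/2) + C2*cos(sqrt(2)*z/2))*exp(-sqrt(2)*z/2) + (C3*sin(sqrt(2)*z/2) + C4*cos(sqrt(2)*z/2))*exp(sqrt(2)*z/2)


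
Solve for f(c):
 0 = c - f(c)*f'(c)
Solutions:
 f(c) = -sqrt(C1 + c^2)
 f(c) = sqrt(C1 + c^2)


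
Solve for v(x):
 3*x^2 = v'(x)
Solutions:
 v(x) = C1 + x^3


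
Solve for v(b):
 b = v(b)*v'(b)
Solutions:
 v(b) = -sqrt(C1 + b^2)
 v(b) = sqrt(C1 + b^2)


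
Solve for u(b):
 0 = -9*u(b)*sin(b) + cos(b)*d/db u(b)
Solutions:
 u(b) = C1/cos(b)^9


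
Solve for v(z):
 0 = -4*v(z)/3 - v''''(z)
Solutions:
 v(z) = (C1*sin(3^(3/4)*z/3) + C2*cos(3^(3/4)*z/3))*exp(-3^(3/4)*z/3) + (C3*sin(3^(3/4)*z/3) + C4*cos(3^(3/4)*z/3))*exp(3^(3/4)*z/3)


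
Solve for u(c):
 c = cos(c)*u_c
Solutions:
 u(c) = C1 + Integral(c/cos(c), c)


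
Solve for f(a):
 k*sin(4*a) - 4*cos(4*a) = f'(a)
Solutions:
 f(a) = C1 - k*cos(4*a)/4 - sin(4*a)


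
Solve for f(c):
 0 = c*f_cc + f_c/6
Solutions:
 f(c) = C1 + C2*c^(5/6)


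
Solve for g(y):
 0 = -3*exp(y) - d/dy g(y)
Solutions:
 g(y) = C1 - 3*exp(y)


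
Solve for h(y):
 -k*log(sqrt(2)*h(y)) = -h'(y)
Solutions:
 Integral(1/(2*log(_y) + log(2)), (_y, h(y))) = C1 + k*y/2


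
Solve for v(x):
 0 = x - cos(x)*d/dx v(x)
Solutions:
 v(x) = C1 + Integral(x/cos(x), x)


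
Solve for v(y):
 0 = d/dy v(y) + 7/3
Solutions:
 v(y) = C1 - 7*y/3


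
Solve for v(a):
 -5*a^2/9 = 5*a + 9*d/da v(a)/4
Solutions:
 v(a) = C1 - 20*a^3/243 - 10*a^2/9


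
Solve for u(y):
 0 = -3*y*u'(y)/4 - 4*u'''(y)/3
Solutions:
 u(y) = C1 + Integral(C2*airyai(-6^(2/3)*y/4) + C3*airybi(-6^(2/3)*y/4), y)


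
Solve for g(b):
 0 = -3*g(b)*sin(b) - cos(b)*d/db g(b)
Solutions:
 g(b) = C1*cos(b)^3


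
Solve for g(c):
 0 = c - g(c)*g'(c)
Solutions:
 g(c) = -sqrt(C1 + c^2)
 g(c) = sqrt(C1 + c^2)


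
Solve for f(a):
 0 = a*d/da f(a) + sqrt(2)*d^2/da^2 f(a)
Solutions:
 f(a) = C1 + C2*erf(2^(1/4)*a/2)


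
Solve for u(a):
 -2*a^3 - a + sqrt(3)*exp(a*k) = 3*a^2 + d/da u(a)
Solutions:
 u(a) = C1 - a^4/2 - a^3 - a^2/2 + sqrt(3)*exp(a*k)/k


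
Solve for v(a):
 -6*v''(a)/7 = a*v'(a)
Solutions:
 v(a) = C1 + C2*erf(sqrt(21)*a/6)


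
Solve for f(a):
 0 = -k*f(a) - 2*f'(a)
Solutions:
 f(a) = C1*exp(-a*k/2)


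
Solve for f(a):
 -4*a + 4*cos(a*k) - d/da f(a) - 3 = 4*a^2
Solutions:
 f(a) = C1 - 4*a^3/3 - 2*a^2 - 3*a + 4*sin(a*k)/k


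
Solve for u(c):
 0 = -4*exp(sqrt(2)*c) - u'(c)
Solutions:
 u(c) = C1 - 2*sqrt(2)*exp(sqrt(2)*c)


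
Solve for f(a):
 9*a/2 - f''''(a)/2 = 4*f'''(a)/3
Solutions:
 f(a) = C1 + C2*a + C3*a^2 + C4*exp(-8*a/3) + 9*a^4/64 - 27*a^3/128


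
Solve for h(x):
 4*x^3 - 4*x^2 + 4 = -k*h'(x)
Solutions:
 h(x) = C1 - x^4/k + 4*x^3/(3*k) - 4*x/k


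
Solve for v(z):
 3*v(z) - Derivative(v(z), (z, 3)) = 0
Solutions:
 v(z) = C3*exp(3^(1/3)*z) + (C1*sin(3^(5/6)*z/2) + C2*cos(3^(5/6)*z/2))*exp(-3^(1/3)*z/2)


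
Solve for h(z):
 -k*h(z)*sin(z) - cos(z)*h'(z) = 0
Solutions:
 h(z) = C1*exp(k*log(cos(z)))


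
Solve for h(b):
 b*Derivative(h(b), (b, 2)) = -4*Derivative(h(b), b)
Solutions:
 h(b) = C1 + C2/b^3


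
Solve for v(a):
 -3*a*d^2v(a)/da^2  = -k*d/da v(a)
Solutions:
 v(a) = C1 + a^(re(k)/3 + 1)*(C2*sin(log(a)*Abs(im(k))/3) + C3*cos(log(a)*im(k)/3))


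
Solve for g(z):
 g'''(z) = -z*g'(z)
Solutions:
 g(z) = C1 + Integral(C2*airyai(-z) + C3*airybi(-z), z)
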